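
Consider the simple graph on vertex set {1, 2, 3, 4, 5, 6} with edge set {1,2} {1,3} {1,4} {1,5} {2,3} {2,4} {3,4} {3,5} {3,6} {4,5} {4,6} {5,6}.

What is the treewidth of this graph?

A width-3 tree decomposition is:
Bags: B1 = {1, 3, 4, 5}  B2 = {1, 2, 3, 4}  B3 = {3, 4, 5, 6}
Tree: B1–B2, B1–B3
Each bag holds 4 vertices, so the decomposition has width 3, which upper-bounds the treewidth. Conversely, {1, 2, 3, 4} is a clique of size 4, and the vertices of any clique must share a bag in every tree decomposition; so some bag has ≥ 4 vertices and tw(G) ≥ 3. The upper and lower bounds meet at 3, so that is the treewidth.

3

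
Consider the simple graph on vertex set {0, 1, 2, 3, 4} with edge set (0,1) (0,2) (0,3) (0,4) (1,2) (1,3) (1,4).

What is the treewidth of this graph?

2

A width-2 tree decomposition is:
Bags: B1 = {0, 1, 3}  B2 = {0, 1, 2}  B3 = {0, 1, 4}
Tree: B1–B2, B2–B3
Every bag has size at most 3, so the width is 3 − 1 = 2 and tw(G) ≤ 2. Conversely, {0, 1, 2} is a clique of size 3, and the vertices of any clique must share a bag in every tree decomposition; so some bag has ≥ 3 vertices and tw(G) ≥ 2. Hence tw(G) = 2 exactly.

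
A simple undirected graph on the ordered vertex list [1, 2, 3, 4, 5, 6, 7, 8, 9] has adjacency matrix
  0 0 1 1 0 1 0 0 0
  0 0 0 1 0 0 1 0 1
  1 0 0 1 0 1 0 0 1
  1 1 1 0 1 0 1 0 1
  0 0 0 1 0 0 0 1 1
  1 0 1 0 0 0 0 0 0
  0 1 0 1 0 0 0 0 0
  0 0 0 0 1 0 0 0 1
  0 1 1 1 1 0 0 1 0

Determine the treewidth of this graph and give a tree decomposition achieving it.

Treewidth 2.
One such decomposition:
Bags: B1 = {4, 5, 9}  B2 = {3, 4, 9}  B3 = {5, 8, 9}  B4 = {2, 4, 9}  B5 = {1, 3, 4}  B6 = {2, 4, 7}  B7 = {1, 3, 6}
Tree: B1–B2, B1–B3, B2–B4, B2–B5, B4–B6, B5–B7

Each bag holds 3 vertices, so the decomposition has width 2, which upper-bounds the treewidth. For the lower bound, the 3 vertices {5, 8, 9} are pairwise adjacent, and any tree decomposition puts a clique entirely inside one bag — forcing width ≥ 2. The upper and lower bounds meet at 2, so that is the treewidth.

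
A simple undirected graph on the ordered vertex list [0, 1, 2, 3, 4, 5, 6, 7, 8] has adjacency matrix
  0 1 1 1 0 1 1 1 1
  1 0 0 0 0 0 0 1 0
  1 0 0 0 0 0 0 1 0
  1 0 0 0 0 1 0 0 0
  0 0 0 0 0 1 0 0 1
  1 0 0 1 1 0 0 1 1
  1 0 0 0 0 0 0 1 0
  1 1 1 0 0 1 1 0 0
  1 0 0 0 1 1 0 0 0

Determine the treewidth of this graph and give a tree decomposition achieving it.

Treewidth 2.
One such decomposition:
Bags: B1 = {0, 5, 7}  B2 = {0, 5, 8}  B3 = {0, 2, 7}  B4 = {0, 6, 7}  B5 = {0, 1, 7}  B6 = {0, 3, 5}  B7 = {4, 5, 8}
Tree: B1–B2, B1–B3, B1–B4, B4–B5, B2–B6, B2–B7

Each bag holds 3 vertices, so the decomposition has width 2, which upper-bounds the treewidth. Conversely, {0, 5, 8} is a clique of size 3, and the vertices of any clique must share a bag in every tree decomposition; so some bag has ≥ 3 vertices and tw(G) ≥ 2. Therefore the treewidth is 2.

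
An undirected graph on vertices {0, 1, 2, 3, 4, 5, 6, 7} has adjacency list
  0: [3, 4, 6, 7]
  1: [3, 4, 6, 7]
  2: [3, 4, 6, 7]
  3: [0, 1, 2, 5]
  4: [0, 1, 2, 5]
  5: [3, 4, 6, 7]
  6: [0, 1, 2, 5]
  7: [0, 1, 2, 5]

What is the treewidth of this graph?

A width-4 tree decomposition is:
Bags: B1 = {0, 1, 2, 5, 7}  B2 = {0, 1, 2, 5, 6}  B3 = {0, 1, 2, 4, 5}  B4 = {0, 1, 2, 3, 5}
Tree: B1–B2, B2–B3, B3–B4
The largest bag has 5 vertices, giving width 4; this decomposition certifies tw(G) ≤ 4. For the lower bound: the 5 vertex sets {5,7}, {1,6}, {0,4}, {2}, {3} are disjoint, each induces a connected subgraph, and every pair is joined by at least one edge of G. Contracting each set to a single vertex therefore yields K_{5} as a minor, and since treewidth is minor-monotone, tw(G) ≥ tw(K_{5}) = 4. Combining the bounds, tw(G) = 4.

4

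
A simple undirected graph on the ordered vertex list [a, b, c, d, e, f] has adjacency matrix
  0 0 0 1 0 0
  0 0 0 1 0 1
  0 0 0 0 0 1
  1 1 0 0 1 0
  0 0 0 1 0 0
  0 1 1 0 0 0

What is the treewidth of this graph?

1

A width-1 tree decomposition is:
Bags: B1 = {b, d}  B2 = {a, d}  B3 = {b, f}  B4 = {c, f}  B5 = {d, e}
Tree: B1–B2, B1–B3, B3–B4, B1–B5
The largest bag has 2 vertices, giving width 1; this decomposition certifies tw(G) ≤ 1. G has an edge, so its treewidth is at least 1. Therefore the treewidth is 1.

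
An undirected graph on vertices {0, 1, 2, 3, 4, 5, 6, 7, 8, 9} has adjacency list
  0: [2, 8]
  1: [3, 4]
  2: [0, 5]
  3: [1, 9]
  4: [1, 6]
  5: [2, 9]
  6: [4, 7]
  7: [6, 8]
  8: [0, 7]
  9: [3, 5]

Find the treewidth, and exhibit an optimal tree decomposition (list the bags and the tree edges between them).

Treewidth 2.
One optimal decomposition is:
Bags: B1 = {1, 3, 4}  B2 = {3, 4, 6}  B3 = {3, 6, 7}  B4 = {3, 7, 8}  B5 = {0, 3, 8}  B6 = {0, 2, 3}  B7 = {2, 3, 5}  B8 = {3, 5, 9}
Tree: B1–B2, B2–B3, B3–B4, B4–B5, B5–B6, B6–B7, B7–B8

Each bag holds 3 vertices, so the decomposition has width 2, which upper-bounds the treewidth. Since 3–1–4–6–7–8–0–2–5–9–3 is a cycle in G, G is not acyclic. Forests are exactly the graphs of treewidth ≤ 1, so tw(G) ≥ 2. Combining the bounds, tw(G) = 2.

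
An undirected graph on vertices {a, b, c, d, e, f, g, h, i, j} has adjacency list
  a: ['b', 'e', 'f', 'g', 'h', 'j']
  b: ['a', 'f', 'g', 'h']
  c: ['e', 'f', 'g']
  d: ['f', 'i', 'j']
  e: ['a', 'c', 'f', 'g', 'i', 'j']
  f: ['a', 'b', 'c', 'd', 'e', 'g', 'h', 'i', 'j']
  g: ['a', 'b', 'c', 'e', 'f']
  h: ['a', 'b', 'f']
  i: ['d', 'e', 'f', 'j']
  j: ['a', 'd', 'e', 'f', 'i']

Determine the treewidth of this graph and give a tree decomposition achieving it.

Treewidth 3.
Bags: B1 = {a, b, f, g}  B2 = {a, e, f, g}  B3 = {a, e, f, j}  B4 = {c, e, f, g}  B5 = {e, f, i, j}  B6 = {a, b, f, h}  B7 = {d, f, i, j}
Tree: B1–B2, B2–B3, B2–B4, B3–B5, B1–B6, B5–B7

Each bag holds 4 vertices, so the decomposition has width 3, which upper-bounds the treewidth. For the lower bound, the 4 vertices {d, f, i, j} are pairwise adjacent, and any tree decomposition puts a clique entirely inside one bag — forcing width ≥ 3. The upper and lower bounds meet at 3, so that is the treewidth.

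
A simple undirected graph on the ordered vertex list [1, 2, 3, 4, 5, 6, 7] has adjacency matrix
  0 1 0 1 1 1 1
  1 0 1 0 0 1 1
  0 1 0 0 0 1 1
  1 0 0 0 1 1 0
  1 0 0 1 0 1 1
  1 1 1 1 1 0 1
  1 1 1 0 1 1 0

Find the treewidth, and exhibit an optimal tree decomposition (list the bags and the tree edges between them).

Treewidth 3.
Bags: B1 = {2, 3, 6, 7}  B2 = {1, 2, 6, 7}  B3 = {1, 5, 6, 7}  B4 = {1, 4, 5, 6}
Tree: B1–B2, B2–B3, B3–B4

Each bag holds 4 vertices, so the decomposition has width 3, which upper-bounds the treewidth. For the lower bound, the 4 vertices {1, 2, 6, 7} are pairwise adjacent, and any tree decomposition puts a clique entirely inside one bag — forcing width ≥ 3. Hence tw(G) = 3 exactly.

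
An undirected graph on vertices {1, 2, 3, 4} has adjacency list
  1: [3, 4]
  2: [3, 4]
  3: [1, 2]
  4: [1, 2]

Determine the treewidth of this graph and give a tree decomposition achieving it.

Each bag holds 3 vertices, so the decomposition has width 2, which upper-bounds the treewidth. For the lower bound, G contains the cycle 4–2–3–1–4, so G is not a forest; only forests have treewidth ≤ 1, hence tw(G) ≥ 2. The upper and lower bounds meet at 2, so that is the treewidth.

Treewidth 2.
One such decomposition:
Bags: B1 = {2, 3, 4}  B2 = {1, 3, 4}
Tree: B1–B2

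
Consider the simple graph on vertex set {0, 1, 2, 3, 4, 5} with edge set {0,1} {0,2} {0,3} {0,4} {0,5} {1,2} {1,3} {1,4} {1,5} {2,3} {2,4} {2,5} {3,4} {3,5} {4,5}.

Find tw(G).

5

A width-5 tree decomposition is:
Bags: B1 = {0, 1, 2, 3, 4, 5}
Tree: (single bag)
A single bag containing all 6 vertices is trivially a valid decomposition of width 5. On the other hand G contains the 6-clique {0, 1, 2, 3, 4, 5}. A clique must lie in a single bag of any decomposition, so no decomposition can have width below 5. Combining the bounds, tw(G) = 5.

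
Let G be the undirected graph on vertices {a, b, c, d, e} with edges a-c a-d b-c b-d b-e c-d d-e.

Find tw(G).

A width-2 tree decomposition is:
Bags: B1 = {a, c, d}  B2 = {b, c, d}  B3 = {b, d, e}
Tree: B1–B2, B2–B3
The largest bag has 3 vertices, giving width 2; this decomposition certifies tw(G) ≤ 2. For the lower bound, the 3 vertices {b, d, e} are pairwise adjacent, and any tree decomposition puts a clique entirely inside one bag — forcing width ≥ 2. Hence tw(G) = 2 exactly.

2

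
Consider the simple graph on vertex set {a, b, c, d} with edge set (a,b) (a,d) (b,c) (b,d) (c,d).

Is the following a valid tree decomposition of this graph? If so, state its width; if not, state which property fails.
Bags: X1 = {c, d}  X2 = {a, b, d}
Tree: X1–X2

No — edge (b,c) lies in no bag.

A tree decomposition must satisfy three properties: every vertex lies in some bag; for every edge, both endpoints lie together in some bag; and for every vertex, the bags containing it form a connected subtree. Here edge (b,c) lies in no bag, so the decomposition is invalid.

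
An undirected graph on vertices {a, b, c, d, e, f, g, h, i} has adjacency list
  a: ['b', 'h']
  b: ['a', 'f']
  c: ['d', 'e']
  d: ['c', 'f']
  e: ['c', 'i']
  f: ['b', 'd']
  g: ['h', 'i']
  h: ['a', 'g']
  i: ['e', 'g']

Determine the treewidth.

2

A width-2 tree decomposition is:
Bags: B1 = {b, d, f}  B2 = {b, c, d}  B3 = {b, c, e}  B4 = {b, e, i}  B5 = {b, g, i}  B6 = {b, g, h}  B7 = {a, b, h}
Tree: B1–B2, B2–B3, B3–B4, B4–B5, B5–B6, B6–B7
The largest bag has 3 vertices, giving width 2; this decomposition certifies tw(G) ≤ 2. For the lower bound, G contains the cycle b–f–d–c–e–i–g–h–a–b, so G is not a forest; only forests have treewidth ≤ 1, hence tw(G) ≥ 2. Combining the bounds, tw(G) = 2.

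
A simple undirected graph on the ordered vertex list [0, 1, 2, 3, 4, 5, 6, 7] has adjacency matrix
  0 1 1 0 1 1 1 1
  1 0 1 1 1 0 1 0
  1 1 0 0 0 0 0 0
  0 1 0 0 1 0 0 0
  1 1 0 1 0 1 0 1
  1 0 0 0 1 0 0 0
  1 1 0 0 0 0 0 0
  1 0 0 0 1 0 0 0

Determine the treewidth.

2

A width-2 tree decomposition is:
Bags: B1 = {0, 1, 4}  B2 = {1, 3, 4}  B3 = {0, 4, 5}  B4 = {0, 4, 7}  B5 = {0, 1, 2}  B6 = {0, 1, 6}
Tree: B1–B2, B1–B3, B3–B4, B1–B5, B5–B6
Each bag holds 3 vertices, so the decomposition has width 2, which upper-bounds the treewidth. On the other hand G contains the 3-clique {0, 1, 2}. A clique must lie in a single bag of any decomposition, so no decomposition can have width below 2. The upper and lower bounds meet at 2, so that is the treewidth.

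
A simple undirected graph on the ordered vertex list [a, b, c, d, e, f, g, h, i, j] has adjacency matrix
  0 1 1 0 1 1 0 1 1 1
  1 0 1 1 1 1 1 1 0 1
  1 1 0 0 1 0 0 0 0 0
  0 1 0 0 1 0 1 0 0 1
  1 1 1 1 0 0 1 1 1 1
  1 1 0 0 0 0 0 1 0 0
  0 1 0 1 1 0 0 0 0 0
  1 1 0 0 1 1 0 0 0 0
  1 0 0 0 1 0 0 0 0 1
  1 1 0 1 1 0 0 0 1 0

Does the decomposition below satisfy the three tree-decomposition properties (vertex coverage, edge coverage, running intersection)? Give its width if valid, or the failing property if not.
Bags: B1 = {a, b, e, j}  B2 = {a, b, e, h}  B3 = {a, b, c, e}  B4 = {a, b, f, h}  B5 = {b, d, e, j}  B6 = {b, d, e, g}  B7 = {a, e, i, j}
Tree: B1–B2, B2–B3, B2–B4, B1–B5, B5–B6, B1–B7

Yes; width 3.

Checking the three conditions: (i) the bags cover all of {a, b, c, d, e, f, g, h, i, j}; (ii) for each edge, some bag contains both endpoints; (iii) the bags containing any fixed vertex form a subtree. All hold, so the decomposition is valid with width 4 − 1 = 3.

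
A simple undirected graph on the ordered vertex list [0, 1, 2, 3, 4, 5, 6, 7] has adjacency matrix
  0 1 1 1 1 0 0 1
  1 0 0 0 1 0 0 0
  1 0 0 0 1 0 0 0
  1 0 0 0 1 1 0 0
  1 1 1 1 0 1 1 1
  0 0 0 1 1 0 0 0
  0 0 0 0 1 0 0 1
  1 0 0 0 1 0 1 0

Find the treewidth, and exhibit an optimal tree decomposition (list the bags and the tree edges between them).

Each bag holds 3 vertices, so the decomposition has width 2, which upper-bounds the treewidth. For the lower bound, the 3 vertices {0, 1, 4} are pairwise adjacent, and any tree decomposition puts a clique entirely inside one bag — forcing width ≥ 2. The upper and lower bounds meet at 2, so that is the treewidth.

Treewidth 2.
Bags: B1 = {0, 3, 4}  B2 = {0, 2, 4}  B3 = {0, 1, 4}  B4 = {3, 4, 5}  B5 = {0, 4, 7}  B6 = {4, 6, 7}
Tree: B1–B2, B1–B3, B1–B4, B2–B5, B5–B6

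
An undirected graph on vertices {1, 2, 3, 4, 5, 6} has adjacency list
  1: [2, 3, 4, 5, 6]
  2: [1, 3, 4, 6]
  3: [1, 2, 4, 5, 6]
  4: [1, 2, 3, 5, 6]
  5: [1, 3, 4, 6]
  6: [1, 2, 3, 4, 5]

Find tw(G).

A width-4 tree decomposition is:
Bags: B1 = {1, 2, 3, 4, 6}  B2 = {1, 3, 4, 5, 6}
Tree: B1–B2
The largest bag has 5 vertices, giving width 4; this decomposition certifies tw(G) ≤ 4. For the lower bound, the 5 vertices {1, 2, 3, 4, 6} are pairwise adjacent, and any tree decomposition puts a clique entirely inside one bag — forcing width ≥ 4. Hence tw(G) = 4 exactly.

4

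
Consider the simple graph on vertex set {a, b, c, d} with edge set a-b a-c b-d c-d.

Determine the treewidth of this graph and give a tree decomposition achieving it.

Treewidth 2.
One optimal decomposition is:
Bags: B1 = {b, c, d}  B2 = {a, b, c}
Tree: B1–B2

Each bag holds 3 vertices, so the decomposition has width 2, which upper-bounds the treewidth. The edges b–d–c–a–b form a cycle, so G is not a tree and its treewidth is at least 2. Hence tw(G) = 2 exactly.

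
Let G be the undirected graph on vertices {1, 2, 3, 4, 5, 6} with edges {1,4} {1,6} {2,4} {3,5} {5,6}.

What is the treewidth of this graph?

A width-1 tree decomposition is:
Bags: B1 = {3, 5}  B2 = {5, 6}  B3 = {1, 6}  B4 = {1, 4}  B5 = {2, 4}
Tree: B1–B2, B2–B3, B3–B4, B4–B5
Each bag holds 2 vertices, so the decomposition has width 1, which upper-bounds the treewidth. G has an edge, so its treewidth is at least 1. Hence tw(G) = 1 exactly.

1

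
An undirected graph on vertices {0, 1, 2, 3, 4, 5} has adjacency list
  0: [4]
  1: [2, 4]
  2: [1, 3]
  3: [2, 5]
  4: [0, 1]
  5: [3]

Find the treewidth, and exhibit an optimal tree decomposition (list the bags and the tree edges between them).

Each bag holds 2 vertices, so the decomposition has width 1, which upper-bounds the treewidth. Since G has at least one edge (e.g. 0–4), it is not an edgeless graph, so tw(G) ≥ 1. Therefore the treewidth is 1.

Treewidth 1.
One optimal decomposition is:
Bags: B1 = {0, 4}  B2 = {1, 4}  B3 = {1, 2}  B4 = {2, 3}  B5 = {3, 5}
Tree: B1–B2, B2–B3, B3–B4, B4–B5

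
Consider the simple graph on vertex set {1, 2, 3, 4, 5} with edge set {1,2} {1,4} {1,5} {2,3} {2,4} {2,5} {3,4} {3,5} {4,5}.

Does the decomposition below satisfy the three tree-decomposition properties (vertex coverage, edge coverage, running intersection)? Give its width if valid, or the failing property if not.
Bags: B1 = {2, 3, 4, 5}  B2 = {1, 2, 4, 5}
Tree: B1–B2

Yes; width 3.

Vertex coverage: the bags together contain {1, 2, 3, 4, 5}, the full vertex set. Edge coverage: each edge of G has both endpoints in at least one bag. Running intersection: for every vertex, the bags containing it form a connected subtree. All three properties hold, so this is a valid tree decomposition of width max|bag| − 1 = 3, and hence tw(G) ≤ 3.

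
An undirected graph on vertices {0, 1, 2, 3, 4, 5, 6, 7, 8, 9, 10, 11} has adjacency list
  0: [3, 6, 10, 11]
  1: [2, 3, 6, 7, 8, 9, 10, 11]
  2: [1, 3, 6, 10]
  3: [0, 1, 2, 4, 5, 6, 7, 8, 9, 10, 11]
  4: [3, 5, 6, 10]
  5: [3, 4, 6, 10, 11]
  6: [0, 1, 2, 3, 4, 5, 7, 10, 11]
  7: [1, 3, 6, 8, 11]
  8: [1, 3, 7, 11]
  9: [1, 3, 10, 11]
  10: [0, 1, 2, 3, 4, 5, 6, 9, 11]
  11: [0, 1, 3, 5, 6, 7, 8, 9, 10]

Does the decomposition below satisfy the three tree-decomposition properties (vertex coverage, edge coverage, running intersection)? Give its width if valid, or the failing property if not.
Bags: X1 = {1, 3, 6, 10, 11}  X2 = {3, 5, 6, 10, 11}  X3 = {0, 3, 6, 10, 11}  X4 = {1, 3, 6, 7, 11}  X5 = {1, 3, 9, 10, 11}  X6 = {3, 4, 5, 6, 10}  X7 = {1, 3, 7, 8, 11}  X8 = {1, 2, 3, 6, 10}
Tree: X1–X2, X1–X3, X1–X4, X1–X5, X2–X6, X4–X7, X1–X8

Checking the three conditions: (i) the bags cover all of {0, 1, 2, 3, 4, 5, 6, 7, 8, 9, 10, 11}; (ii) for each edge, some bag contains both endpoints; (iii) the bags containing any fixed vertex form a subtree. All hold, so the decomposition is valid with width 5 − 1 = 4.

Yes; width 4.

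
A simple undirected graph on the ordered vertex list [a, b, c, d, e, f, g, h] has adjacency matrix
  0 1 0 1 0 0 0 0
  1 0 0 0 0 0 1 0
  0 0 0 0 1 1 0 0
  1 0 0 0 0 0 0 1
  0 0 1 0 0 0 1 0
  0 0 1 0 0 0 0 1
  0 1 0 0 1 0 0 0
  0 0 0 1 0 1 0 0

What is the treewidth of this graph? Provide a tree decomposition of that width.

Treewidth 2.
One such decomposition:
Bags: B1 = {c, e, g}  B2 = {c, f, g}  B3 = {f, g, h}  B4 = {d, g, h}  B5 = {a, d, g}  B6 = {a, b, g}
Tree: B1–B2, B2–B3, B3–B4, B4–B5, B5–B6

The largest bag has 3 vertices, giving width 2; this decomposition certifies tw(G) ≤ 2. Since g–e–c–f–h–d–a–b–g is a cycle in G, G is not acyclic. Forests are exactly the graphs of treewidth ≤ 1, so tw(G) ≥ 2. Combining the bounds, tw(G) = 2.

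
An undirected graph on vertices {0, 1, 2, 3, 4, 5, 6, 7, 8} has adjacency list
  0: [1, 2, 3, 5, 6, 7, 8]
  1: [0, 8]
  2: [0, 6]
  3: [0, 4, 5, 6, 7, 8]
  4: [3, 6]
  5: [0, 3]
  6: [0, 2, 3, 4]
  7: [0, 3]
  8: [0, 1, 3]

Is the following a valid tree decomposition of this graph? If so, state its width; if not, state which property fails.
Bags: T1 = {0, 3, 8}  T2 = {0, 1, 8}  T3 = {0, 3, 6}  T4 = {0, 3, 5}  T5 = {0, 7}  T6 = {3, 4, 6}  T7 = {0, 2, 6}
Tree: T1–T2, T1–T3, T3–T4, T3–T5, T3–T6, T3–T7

A tree decomposition must satisfy three properties: every vertex lies in some bag; for every edge, both endpoints lie together in some bag; and for every vertex, the bags containing it form a connected subtree. Here edge (3,7) lies in no bag, so the decomposition is invalid.

No — edge (3,7) lies in no bag.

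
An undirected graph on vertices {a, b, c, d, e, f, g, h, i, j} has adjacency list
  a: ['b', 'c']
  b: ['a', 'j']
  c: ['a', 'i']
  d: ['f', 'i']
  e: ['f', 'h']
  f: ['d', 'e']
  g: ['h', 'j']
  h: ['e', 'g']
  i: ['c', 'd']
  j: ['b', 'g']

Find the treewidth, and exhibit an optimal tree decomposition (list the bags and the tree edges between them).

Treewidth 2.
Bags: B1 = {b, g, j}  B2 = {a, b, g}  B3 = {a, c, g}  B4 = {c, g, i}  B5 = {d, g, i}  B6 = {d, f, g}  B7 = {e, f, g}  B8 = {e, g, h}
Tree: B1–B2, B2–B3, B3–B4, B4–B5, B5–B6, B6–B7, B7–B8

Each bag holds 3 vertices, so the decomposition has width 2, which upper-bounds the treewidth. Since g–j–b–a–c–i–d–f–e–h–g is a cycle in G, G is not acyclic. Forests are exactly the graphs of treewidth ≤ 1, so tw(G) ≥ 2. Hence tw(G) = 2 exactly.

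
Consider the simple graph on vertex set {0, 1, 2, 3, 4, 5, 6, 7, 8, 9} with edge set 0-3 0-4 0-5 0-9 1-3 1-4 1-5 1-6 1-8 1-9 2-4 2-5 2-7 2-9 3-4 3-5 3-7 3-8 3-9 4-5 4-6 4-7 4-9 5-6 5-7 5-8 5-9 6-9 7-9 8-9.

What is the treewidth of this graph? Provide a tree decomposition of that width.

Each bag holds 5 vertices, so the decomposition has width 4, which upper-bounds the treewidth. For the lower bound, the 5 vertices {1, 3, 5, 8, 9} are pairwise adjacent, and any tree decomposition puts a clique entirely inside one bag — forcing width ≥ 4. Hence tw(G) = 4 exactly.

Treewidth 4.
One optimal decomposition is:
Bags: B1 = {3, 4, 5, 7, 9}  B2 = {0, 3, 4, 5, 9}  B3 = {2, 4, 5, 7, 9}  B4 = {1, 3, 4, 5, 9}  B5 = {1, 4, 5, 6, 9}  B6 = {1, 3, 5, 8, 9}
Tree: B1–B2, B1–B3, B2–B4, B4–B5, B4–B6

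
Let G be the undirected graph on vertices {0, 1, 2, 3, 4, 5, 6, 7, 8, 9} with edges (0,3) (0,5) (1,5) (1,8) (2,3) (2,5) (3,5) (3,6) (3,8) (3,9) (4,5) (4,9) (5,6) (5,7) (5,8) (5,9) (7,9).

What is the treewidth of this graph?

2

A width-2 tree decomposition is:
Bags: B1 = {3, 5, 6}  B2 = {3, 5, 8}  B3 = {3, 5, 9}  B4 = {5, 7, 9}  B5 = {2, 3, 5}  B6 = {1, 5, 8}  B7 = {4, 5, 9}  B8 = {0, 3, 5}
Tree: B1–B2, B1–B3, B3–B4, B2–B5, B2–B6, B3–B7, B1–B8
The largest bag has 3 vertices, giving width 2; this decomposition certifies tw(G) ≤ 2. On the other hand G contains the 3-clique {1, 5, 8}. A clique must lie in a single bag of any decomposition, so no decomposition can have width below 2. Combining the bounds, tw(G) = 2.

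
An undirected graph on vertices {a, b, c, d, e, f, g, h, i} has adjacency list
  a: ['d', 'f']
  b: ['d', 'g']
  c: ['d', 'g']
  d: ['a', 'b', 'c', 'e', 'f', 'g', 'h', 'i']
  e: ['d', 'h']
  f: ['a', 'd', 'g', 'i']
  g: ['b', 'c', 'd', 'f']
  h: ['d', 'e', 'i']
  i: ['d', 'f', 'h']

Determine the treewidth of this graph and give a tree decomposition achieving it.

Treewidth 2.
One optimal decomposition is:
Bags: B1 = {d, f, i}  B2 = {d, f, g}  B3 = {c, d, g}  B4 = {d, h, i}  B5 = {d, e, h}  B6 = {a, d, f}  B7 = {b, d, g}
Tree: B1–B2, B2–B3, B1–B4, B4–B5, B1–B6, B2–B7

Every bag has size at most 3, so the width is 3 − 1 = 2 and tw(G) ≤ 2. Conversely, {d, f, g} is a clique of size 3, and the vertices of any clique must share a bag in every tree decomposition; so some bag has ≥ 3 vertices and tw(G) ≥ 2. Hence tw(G) = 2 exactly.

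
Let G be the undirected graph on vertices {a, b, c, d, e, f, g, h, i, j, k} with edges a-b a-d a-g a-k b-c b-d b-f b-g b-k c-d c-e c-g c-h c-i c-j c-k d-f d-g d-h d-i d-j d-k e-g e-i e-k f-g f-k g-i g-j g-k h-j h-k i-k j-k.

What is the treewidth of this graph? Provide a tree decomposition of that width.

The largest bag has 5 vertices, giving width 4; this decomposition certifies tw(G) ≤ 4. Conversely, {c, d, g, j, k} is a clique of size 5, and the vertices of any clique must share a bag in every tree decomposition; so some bag has ≥ 5 vertices and tw(G) ≥ 4. Combining the bounds, tw(G) = 4.

Treewidth 4.
One such decomposition:
Bags: B1 = {a, b, d, g, k}  B2 = {b, c, d, g, k}  B3 = {c, d, g, j, k}  B4 = {c, d, g, i, k}  B5 = {b, d, f, g, k}  B6 = {c, e, g, i, k}  B7 = {c, d, h, j, k}
Tree: B1–B2, B2–B3, B3–B4, B2–B5, B4–B6, B3–B7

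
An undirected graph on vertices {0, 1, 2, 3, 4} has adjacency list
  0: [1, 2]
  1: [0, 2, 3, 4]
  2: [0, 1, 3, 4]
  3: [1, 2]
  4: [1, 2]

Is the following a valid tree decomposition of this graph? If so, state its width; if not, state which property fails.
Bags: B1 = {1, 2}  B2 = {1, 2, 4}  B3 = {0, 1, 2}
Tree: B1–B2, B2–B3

No — vertex 3 appears in no bag.

A tree decomposition must satisfy three properties: every vertex lies in some bag; for every edge, both endpoints lie together in some bag; and for every vertex, the bags containing it form a connected subtree. Here vertex 3 appears in no bag, so the decomposition is invalid.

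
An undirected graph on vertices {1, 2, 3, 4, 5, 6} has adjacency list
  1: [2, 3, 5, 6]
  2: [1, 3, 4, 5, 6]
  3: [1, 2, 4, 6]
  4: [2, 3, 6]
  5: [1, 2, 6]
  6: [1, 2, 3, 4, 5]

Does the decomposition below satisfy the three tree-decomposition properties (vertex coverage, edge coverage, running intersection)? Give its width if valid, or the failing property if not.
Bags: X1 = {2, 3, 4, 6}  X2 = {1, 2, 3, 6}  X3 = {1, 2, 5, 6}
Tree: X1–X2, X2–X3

Vertex coverage: the bags together contain {1, 2, 3, 4, 5, 6}, the full vertex set. Edge coverage: each edge of G has both endpoints in at least one bag. Running intersection: for every vertex, the bags containing it form a connected subtree. All three properties hold, so this is a valid tree decomposition of width max|bag| − 1 = 3, and hence tw(G) ≤ 3.

Yes; width 3.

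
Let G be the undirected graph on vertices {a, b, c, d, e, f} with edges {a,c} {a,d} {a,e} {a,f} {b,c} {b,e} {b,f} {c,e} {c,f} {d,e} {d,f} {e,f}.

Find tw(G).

3

A width-3 tree decomposition is:
Bags: B1 = {a, c, e, f}  B2 = {a, d, e, f}  B3 = {b, c, e, f}
Tree: B1–B2, B1–B3
Each bag holds 4 vertices, so the decomposition has width 3, which upper-bounds the treewidth. Conversely, {a, d, e, f} is a clique of size 4, and the vertices of any clique must share a bag in every tree decomposition; so some bag has ≥ 4 vertices and tw(G) ≥ 3. The upper and lower bounds meet at 3, so that is the treewidth.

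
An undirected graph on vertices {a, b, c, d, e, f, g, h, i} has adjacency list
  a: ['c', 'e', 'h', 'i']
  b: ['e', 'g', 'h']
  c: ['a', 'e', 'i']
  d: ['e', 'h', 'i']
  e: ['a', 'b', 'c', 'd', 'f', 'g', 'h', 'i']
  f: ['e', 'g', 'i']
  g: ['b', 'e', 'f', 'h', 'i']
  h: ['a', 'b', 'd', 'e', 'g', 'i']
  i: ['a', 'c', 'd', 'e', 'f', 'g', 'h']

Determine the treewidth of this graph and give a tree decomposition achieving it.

The largest bag has 4 vertices, giving width 3; this decomposition certifies tw(G) ≤ 3. For the lower bound, the 4 vertices {b, e, g, h} are pairwise adjacent, and any tree decomposition puts a clique entirely inside one bag — forcing width ≥ 3. Therefore the treewidth is 3.

Treewidth 3.
Bags: B1 = {a, e, h, i}  B2 = {d, e, h, i}  B3 = {a, c, e, i}  B4 = {e, g, h, i}  B5 = {e, f, g, i}  B6 = {b, e, g, h}
Tree: B1–B2, B1–B3, B2–B4, B4–B5, B4–B6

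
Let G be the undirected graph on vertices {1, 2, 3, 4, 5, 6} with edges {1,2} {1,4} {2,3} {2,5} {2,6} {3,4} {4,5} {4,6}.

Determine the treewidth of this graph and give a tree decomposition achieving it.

The largest bag has 3 vertices, giving width 2; this decomposition certifies tw(G) ≤ 2. The edges 4–6–2–5–4 form a cycle, so G is not a tree and its treewidth is at least 2. Hence tw(G) = 2 exactly.

Treewidth 2.
One such decomposition:
Bags: B1 = {2, 4, 6}  B2 = {2, 4, 5}  B3 = {2, 3, 4}  B4 = {1, 2, 4}
Tree: B1–B2, B2–B3, B3–B4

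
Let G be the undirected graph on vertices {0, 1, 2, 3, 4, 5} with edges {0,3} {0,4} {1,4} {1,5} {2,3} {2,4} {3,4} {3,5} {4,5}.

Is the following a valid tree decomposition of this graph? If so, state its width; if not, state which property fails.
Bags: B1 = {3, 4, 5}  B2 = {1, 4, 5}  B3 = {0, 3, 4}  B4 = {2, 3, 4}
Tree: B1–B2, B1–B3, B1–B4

Checking the three conditions: (i) the bags cover all of {0, 1, 2, 3, 4, 5}; (ii) for each edge, some bag contains both endpoints; (iii) the bags containing any fixed vertex form a subtree. All hold, so the decomposition is valid with width 3 − 1 = 2.

Yes; width 2.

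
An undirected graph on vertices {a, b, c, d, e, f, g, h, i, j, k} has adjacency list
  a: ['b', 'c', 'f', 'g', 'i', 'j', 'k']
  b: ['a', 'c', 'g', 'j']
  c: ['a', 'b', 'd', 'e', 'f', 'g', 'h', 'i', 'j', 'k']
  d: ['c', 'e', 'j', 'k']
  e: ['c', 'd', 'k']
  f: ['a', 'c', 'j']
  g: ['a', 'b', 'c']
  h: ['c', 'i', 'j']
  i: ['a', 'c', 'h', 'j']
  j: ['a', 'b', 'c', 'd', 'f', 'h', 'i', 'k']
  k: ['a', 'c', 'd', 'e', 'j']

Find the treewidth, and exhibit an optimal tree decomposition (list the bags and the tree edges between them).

Treewidth 3.
Bags: B1 = {a, c, j, k}  B2 = {a, c, i, j}  B3 = {a, b, c, j}  B4 = {c, d, j, k}  B5 = {a, c, f, j}  B6 = {c, h, i, j}  B7 = {c, d, e, k}  B8 = {a, b, c, g}
Tree: B1–B2, B2–B3, B1–B4, B1–B5, B2–B6, B4–B7, B3–B8

Each bag holds 4 vertices, so the decomposition has width 3, which upper-bounds the treewidth. On the other hand G contains the 4-clique {a, b, c, g}. A clique must lie in a single bag of any decomposition, so no decomposition can have width below 3. Hence tw(G) = 3 exactly.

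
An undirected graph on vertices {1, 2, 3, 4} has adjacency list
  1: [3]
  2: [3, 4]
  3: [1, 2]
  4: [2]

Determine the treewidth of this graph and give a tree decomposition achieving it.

Treewidth 1.
Bags: B1 = {2, 4}  B2 = {2, 3}  B3 = {1, 3}
Tree: B1–B2, B2–B3

The largest bag has 2 vertices, giving width 1; this decomposition certifies tw(G) ≤ 1. G has an edge, so its treewidth is at least 1. Hence tw(G) = 1 exactly.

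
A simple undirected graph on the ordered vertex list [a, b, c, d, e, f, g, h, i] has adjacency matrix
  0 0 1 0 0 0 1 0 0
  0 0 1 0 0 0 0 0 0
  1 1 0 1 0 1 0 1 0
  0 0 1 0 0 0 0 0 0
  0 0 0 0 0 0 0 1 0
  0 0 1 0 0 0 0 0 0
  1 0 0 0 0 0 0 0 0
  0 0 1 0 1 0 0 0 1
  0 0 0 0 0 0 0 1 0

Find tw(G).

1

A width-1 tree decomposition is:
Bags: B1 = {b, c}  B2 = {c, h}  B3 = {e, h}  B4 = {c, f}  B5 = {a, c}  B6 = {c, d}  B7 = {h, i}  B8 = {a, g}
Tree: B1–B2, B2–B3, B2–B4, B4–B5, B5–B6, B3–B7, B5–B8
Every bag has size at most 2, so the width is 2 − 1 = 1 and tw(G) ≤ 1. G has an edge, so its treewidth is at least 1. The upper and lower bounds meet at 1, so that is the treewidth.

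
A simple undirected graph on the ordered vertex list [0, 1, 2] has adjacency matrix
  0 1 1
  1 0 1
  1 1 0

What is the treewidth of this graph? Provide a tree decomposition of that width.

With just one bag of size 3, the width is 3 − 1 = 2, so tw(G) ≤ 2. Conversely, {0, 1, 2} is a clique of size 3, and the vertices of any clique must share a bag in every tree decomposition; so some bag has ≥ 3 vertices and tw(G) ≥ 2. Therefore the treewidth is 2.

Treewidth 2.
One optimal decomposition is:
Bags: B1 = {0, 1, 2}
Tree: (single bag)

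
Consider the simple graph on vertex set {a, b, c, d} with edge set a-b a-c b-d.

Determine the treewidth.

A width-1 tree decomposition is:
Bags: B1 = {b, d}  B2 = {a, b}  B3 = {a, c}
Tree: B1–B2, B2–B3
Every bag has size at most 2, so the width is 2 − 1 = 1 and tw(G) ≤ 1. Any graph with an edge has treewidth ≥ 1, and G has the edge d–b. Combining the bounds, tw(G) = 1.

1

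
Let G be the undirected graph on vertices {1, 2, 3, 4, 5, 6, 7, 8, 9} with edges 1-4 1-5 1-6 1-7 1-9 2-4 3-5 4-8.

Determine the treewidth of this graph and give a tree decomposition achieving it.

Treewidth 1.
Bags: B1 = {1, 9}  B2 = {1, 4}  B3 = {1, 5}  B4 = {4, 8}  B5 = {1, 7}  B6 = {2, 4}  B7 = {3, 5}  B8 = {1, 6}
Tree: B1–B2, B2–B3, B2–B4, B2–B5, B2–B6, B3–B7, B5–B8

Each bag holds 2 vertices, so the decomposition has width 1, which upper-bounds the treewidth. Any graph with an edge has treewidth ≥ 1, and G has the edge 1–9. Therefore the treewidth is 1.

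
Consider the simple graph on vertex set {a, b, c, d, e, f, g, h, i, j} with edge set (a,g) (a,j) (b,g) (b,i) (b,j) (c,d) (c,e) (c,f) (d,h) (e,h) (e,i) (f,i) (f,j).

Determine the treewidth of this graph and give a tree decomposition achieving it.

Treewidth 2.
Bags: B1 = {a, b, g}  B2 = {a, b, j}  B3 = {b, i, j}  B4 = {f, i, j}  B5 = {e, f, i}  B6 = {c, e, f}  B7 = {c, e, h}  B8 = {c, d, h}
Tree: B1–B2, B2–B3, B3–B4, B4–B5, B5–B6, B6–B7, B7–B8

Each bag holds 3 vertices, so the decomposition has width 2, which upper-bounds the treewidth. For the lower bound, G contains the cycle g–a–j–b–g, so G is not a forest; only forests have treewidth ≤ 1, hence tw(G) ≥ 2. Therefore the treewidth is 2.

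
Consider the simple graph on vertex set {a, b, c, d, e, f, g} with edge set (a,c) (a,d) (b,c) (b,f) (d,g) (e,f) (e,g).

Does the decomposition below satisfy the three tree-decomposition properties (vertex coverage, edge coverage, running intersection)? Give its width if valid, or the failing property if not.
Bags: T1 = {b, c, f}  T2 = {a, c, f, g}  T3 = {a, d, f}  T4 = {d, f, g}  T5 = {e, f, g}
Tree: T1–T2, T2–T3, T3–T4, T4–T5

A tree decomposition must satisfy three properties: every vertex lies in some bag; for every edge, both endpoints lie together in some bag; and for every vertex, the bags containing it form a connected subtree. Here bags containing vertex g are not connected in the tree, so the decomposition is invalid.

No — bags containing vertex g are not connected in the tree.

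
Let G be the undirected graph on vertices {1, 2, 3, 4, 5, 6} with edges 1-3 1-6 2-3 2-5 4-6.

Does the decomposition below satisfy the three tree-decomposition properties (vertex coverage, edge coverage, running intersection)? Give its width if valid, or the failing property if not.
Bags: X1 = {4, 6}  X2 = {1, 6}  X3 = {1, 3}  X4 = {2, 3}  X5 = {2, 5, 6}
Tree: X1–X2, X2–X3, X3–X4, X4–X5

A tree decomposition must satisfy three properties: every vertex lies in some bag; for every edge, both endpoints lie together in some bag; and for every vertex, the bags containing it form a connected subtree. Here bags containing vertex 6 are not connected in the tree, so the decomposition is invalid.

No — bags containing vertex 6 are not connected in the tree.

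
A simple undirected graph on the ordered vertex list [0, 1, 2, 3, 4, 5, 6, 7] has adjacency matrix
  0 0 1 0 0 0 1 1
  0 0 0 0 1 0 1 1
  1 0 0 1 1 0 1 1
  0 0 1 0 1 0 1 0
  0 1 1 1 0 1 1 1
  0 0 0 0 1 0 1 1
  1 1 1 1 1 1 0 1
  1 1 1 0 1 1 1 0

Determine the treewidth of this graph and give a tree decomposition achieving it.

Treewidth 3.
One such decomposition:
Bags: B1 = {2, 4, 6, 7}  B2 = {4, 5, 6, 7}  B3 = {2, 3, 4, 6}  B4 = {1, 4, 6, 7}  B5 = {0, 2, 6, 7}
Tree: B1–B2, B1–B3, B1–B4, B1–B5

Each bag holds 4 vertices, so the decomposition has width 3, which upper-bounds the treewidth. On the other hand G contains the 4-clique {0, 2, 6, 7}. A clique must lie in a single bag of any decomposition, so no decomposition can have width below 3. Hence tw(G) = 3 exactly.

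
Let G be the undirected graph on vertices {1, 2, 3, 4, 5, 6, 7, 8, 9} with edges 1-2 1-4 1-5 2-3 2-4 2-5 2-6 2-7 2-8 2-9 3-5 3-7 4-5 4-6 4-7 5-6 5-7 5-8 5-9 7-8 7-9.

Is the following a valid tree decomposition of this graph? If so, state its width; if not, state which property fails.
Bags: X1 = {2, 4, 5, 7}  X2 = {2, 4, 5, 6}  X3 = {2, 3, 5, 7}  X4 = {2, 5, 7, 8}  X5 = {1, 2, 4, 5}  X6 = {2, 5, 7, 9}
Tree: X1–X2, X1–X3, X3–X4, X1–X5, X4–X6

Checking the three conditions: (i) the bags cover all of {1, 2, 3, 4, 5, 6, 7, 8, 9}; (ii) for each edge, some bag contains both endpoints; (iii) the bags containing any fixed vertex form a subtree. All hold, so the decomposition is valid with width 4 − 1 = 3.

Yes; width 3.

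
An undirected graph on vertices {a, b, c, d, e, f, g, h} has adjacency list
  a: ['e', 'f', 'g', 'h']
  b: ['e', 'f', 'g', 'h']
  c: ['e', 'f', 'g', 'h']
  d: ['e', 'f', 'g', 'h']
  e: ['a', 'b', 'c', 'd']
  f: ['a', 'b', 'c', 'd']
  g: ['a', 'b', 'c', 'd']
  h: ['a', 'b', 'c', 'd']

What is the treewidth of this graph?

A width-4 tree decomposition is:
Bags: B1 = {a, b, c, d, e}  B2 = {a, b, c, d, g}  B3 = {a, b, c, d, f}  B4 = {a, b, c, d, h}
Tree: B1–B2, B2–B3, B3–B4
The largest bag has 5 vertices, giving width 4; this decomposition certifies tw(G) ≤ 4. For the lower bound: the 5 vertex sets {c,e}, {d,g}, {a,f}, {b}, {h} are disjoint, each induces a connected subgraph, and every pair is joined by at least one edge of G. Contracting each set to a single vertex therefore yields K_{5} as a minor, and since treewidth is minor-monotone, tw(G) ≥ tw(K_{5}) = 4. Hence tw(G) = 4 exactly.

4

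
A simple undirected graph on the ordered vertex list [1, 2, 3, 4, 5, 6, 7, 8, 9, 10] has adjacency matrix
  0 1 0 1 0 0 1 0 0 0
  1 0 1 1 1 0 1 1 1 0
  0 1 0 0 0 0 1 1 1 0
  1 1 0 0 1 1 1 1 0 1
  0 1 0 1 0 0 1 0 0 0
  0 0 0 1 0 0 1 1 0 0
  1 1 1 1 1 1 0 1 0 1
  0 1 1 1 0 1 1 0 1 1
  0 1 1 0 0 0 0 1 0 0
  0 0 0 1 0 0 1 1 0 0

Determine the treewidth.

3

A width-3 tree decomposition is:
Bags: B1 = {2, 4, 5, 7}  B2 = {2, 4, 7, 8}  B3 = {4, 7, 8, 10}  B4 = {1, 2, 4, 7}  B5 = {4, 6, 7, 8}  B6 = {2, 3, 7, 8}  B7 = {2, 3, 8, 9}
Tree: B1–B2, B2–B3, B1–B4, B2–B5, B2–B6, B6–B7
Each bag holds 4 vertices, so the decomposition has width 3, which upper-bounds the treewidth. For the lower bound, the 4 vertices {2, 3, 8, 9} are pairwise adjacent, and any tree decomposition puts a clique entirely inside one bag — forcing width ≥ 3. Hence tw(G) = 3 exactly.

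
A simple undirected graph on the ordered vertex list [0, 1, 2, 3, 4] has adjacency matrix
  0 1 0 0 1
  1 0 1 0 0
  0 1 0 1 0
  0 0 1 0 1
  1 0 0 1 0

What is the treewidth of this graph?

2

A width-2 tree decomposition is:
Bags: B1 = {1, 2, 3}  B2 = {0, 1, 3}  B3 = {0, 3, 4}
Tree: B1–B2, B2–B3
Each bag holds 3 vertices, so the decomposition has width 2, which upper-bounds the treewidth. For the lower bound, G contains the cycle 3–2–1–0–4–3, so G is not a forest; only forests have treewidth ≤ 1, hence tw(G) ≥ 2. The upper and lower bounds meet at 2, so that is the treewidth.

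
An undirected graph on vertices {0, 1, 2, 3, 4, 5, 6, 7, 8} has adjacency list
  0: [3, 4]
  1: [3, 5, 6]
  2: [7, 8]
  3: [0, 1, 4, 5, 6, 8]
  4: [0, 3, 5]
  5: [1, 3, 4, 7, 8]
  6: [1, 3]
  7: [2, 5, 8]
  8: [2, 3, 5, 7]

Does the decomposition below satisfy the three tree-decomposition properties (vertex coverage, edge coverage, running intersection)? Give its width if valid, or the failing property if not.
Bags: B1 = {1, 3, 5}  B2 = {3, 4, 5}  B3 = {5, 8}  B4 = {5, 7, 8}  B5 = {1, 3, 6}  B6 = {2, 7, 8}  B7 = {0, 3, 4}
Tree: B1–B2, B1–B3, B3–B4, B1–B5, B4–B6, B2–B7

No — edge (3,8) lies in no bag.

A tree decomposition must satisfy three properties: every vertex lies in some bag; for every edge, both endpoints lie together in some bag; and for every vertex, the bags containing it form a connected subtree. Here edge (3,8) lies in no bag, so the decomposition is invalid.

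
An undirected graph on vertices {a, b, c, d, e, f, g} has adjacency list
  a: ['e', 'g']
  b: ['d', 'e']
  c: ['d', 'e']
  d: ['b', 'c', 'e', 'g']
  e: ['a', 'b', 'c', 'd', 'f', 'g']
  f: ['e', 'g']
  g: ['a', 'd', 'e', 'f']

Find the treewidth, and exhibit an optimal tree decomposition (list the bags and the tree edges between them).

Treewidth 2.
Bags: B1 = {b, d, e}  B2 = {c, d, e}  B3 = {d, e, g}  B4 = {a, e, g}  B5 = {e, f, g}
Tree: B1–B2, B1–B3, B3–B4, B4–B5

The largest bag has 3 vertices, giving width 2; this decomposition certifies tw(G) ≤ 2. On the other hand G contains the 3-clique {d, e, g}. A clique must lie in a single bag of any decomposition, so no decomposition can have width below 2. Therefore the treewidth is 2.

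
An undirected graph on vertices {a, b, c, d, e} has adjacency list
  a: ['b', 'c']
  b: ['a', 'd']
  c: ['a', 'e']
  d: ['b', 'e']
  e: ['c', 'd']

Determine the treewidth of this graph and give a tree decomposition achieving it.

Treewidth 2.
One optimal decomposition is:
Bags: B1 = {a, b, c}  B2 = {b, c, d}  B3 = {c, d, e}
Tree: B1–B2, B2–B3

The largest bag has 3 vertices, giving width 2; this decomposition certifies tw(G) ≤ 2. Since c–a–b–d–e–c is a cycle in G, G is not acyclic. Forests are exactly the graphs of treewidth ≤ 1, so tw(G) ≥ 2. Therefore the treewidth is 2.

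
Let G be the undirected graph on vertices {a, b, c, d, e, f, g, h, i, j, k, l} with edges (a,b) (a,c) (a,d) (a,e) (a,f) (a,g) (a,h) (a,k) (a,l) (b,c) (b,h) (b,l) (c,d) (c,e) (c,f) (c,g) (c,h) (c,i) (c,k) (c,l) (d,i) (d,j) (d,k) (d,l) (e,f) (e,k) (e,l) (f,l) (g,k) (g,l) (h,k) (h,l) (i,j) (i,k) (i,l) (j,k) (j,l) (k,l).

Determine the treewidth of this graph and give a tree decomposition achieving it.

Treewidth 4.
Bags: B1 = {a, c, e, k, l}  B2 = {a, c, d, k, l}  B3 = {c, d, i, k, l}  B4 = {a, c, h, k, l}  B5 = {a, c, g, k, l}  B6 = {a, b, c, h, l}  B7 = {d, i, j, k, l}  B8 = {a, c, e, f, l}
Tree: B1–B2, B2–B3, B1–B4, B2–B5, B4–B6, B3–B7, B1–B8

Every bag has size at most 5, so the width is 5 − 1 = 4 and tw(G) ≤ 4. Conversely, {d, i, j, k, l} is a clique of size 5, and the vertices of any clique must share a bag in every tree decomposition; so some bag has ≥ 5 vertices and tw(G) ≥ 4. Combining the bounds, tw(G) = 4.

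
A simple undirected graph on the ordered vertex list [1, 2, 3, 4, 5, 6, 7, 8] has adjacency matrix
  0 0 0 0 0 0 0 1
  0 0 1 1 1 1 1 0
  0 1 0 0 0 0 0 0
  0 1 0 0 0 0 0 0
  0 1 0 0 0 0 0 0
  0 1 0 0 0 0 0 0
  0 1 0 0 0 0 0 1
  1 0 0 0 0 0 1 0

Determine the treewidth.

1

A width-1 tree decomposition is:
Bags: B1 = {1, 8}  B2 = {7, 8}  B3 = {2, 7}  B4 = {2, 3}  B5 = {2, 4}  B6 = {2, 5}  B7 = {2, 6}
Tree: B1–B2, B2–B3, B3–B4, B3–B5, B3–B6, B4–B7
Every bag has size at most 2, so the width is 2 − 1 = 1 and tw(G) ≤ 1. Since G has at least one edge (e.g. 1–8), it is not an edgeless graph, so tw(G) ≥ 1. Combining the bounds, tw(G) = 1.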